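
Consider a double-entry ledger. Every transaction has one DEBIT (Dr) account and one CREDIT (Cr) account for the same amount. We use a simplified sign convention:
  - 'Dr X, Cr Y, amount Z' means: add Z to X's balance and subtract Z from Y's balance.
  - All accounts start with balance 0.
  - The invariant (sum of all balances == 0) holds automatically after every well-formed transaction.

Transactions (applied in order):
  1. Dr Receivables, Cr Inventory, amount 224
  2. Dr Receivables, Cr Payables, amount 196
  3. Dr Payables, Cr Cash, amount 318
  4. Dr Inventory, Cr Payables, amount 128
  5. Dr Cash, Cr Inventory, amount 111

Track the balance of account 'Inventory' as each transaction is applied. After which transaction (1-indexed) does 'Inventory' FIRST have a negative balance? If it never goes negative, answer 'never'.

After txn 1: Inventory=-224

Answer: 1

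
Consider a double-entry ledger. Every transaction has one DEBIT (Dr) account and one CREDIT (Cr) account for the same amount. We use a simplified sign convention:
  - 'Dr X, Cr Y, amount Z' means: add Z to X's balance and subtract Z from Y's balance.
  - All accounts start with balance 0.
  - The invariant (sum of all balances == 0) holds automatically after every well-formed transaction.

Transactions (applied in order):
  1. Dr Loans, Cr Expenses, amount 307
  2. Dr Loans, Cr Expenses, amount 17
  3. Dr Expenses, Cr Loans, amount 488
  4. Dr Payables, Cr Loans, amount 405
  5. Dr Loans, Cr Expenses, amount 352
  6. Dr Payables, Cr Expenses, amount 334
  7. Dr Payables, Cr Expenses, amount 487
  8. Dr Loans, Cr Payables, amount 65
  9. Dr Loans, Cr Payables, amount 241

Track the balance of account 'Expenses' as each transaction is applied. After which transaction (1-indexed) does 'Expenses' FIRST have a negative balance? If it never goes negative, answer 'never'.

After txn 1: Expenses=-307

Answer: 1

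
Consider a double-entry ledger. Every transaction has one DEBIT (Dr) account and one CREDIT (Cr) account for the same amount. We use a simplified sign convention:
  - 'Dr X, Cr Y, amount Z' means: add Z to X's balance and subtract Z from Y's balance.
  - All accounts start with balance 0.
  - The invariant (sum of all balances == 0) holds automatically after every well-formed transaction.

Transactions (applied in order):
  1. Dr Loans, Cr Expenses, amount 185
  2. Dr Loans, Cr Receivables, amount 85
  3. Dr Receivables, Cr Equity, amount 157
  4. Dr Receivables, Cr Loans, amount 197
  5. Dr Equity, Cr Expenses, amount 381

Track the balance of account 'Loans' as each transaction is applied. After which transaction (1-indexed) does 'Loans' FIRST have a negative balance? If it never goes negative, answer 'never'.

After txn 1: Loans=185
After txn 2: Loans=270
After txn 3: Loans=270
After txn 4: Loans=73
After txn 5: Loans=73

Answer: never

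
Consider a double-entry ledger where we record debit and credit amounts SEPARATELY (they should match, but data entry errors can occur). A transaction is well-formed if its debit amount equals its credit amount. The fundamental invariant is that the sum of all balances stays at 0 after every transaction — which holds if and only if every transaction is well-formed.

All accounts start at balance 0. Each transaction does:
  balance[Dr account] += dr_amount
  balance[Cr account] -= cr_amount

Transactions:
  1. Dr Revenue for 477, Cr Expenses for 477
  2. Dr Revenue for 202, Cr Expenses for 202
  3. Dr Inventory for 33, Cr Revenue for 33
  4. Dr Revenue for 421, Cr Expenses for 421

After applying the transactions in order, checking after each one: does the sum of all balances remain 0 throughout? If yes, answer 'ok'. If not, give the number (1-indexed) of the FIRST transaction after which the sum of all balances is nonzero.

After txn 1: dr=477 cr=477 sum_balances=0
After txn 2: dr=202 cr=202 sum_balances=0
After txn 3: dr=33 cr=33 sum_balances=0
After txn 4: dr=421 cr=421 sum_balances=0

Answer: ok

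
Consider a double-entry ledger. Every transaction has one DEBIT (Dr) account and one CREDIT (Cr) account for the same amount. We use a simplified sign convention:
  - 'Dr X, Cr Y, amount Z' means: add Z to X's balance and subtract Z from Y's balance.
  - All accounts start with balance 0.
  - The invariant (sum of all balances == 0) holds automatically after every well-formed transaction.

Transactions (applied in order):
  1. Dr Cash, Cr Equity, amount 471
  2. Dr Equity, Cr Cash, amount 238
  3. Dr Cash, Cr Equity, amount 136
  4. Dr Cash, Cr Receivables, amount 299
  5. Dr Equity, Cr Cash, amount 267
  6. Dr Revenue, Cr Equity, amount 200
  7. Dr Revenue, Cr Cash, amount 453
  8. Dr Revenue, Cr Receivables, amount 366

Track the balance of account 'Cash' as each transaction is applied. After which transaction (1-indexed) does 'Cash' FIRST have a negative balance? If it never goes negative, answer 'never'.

After txn 1: Cash=471
After txn 2: Cash=233
After txn 3: Cash=369
After txn 4: Cash=668
After txn 5: Cash=401
After txn 6: Cash=401
After txn 7: Cash=-52

Answer: 7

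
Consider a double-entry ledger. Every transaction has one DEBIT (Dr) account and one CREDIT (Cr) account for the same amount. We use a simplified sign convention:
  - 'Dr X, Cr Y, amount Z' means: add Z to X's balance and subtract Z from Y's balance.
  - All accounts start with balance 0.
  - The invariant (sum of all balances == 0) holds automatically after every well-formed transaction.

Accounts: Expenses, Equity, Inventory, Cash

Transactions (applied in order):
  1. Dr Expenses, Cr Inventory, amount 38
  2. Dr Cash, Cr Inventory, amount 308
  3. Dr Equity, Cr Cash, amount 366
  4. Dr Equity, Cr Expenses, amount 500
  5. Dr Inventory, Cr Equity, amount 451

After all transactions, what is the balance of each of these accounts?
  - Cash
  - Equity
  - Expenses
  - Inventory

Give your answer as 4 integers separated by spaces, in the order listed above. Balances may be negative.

After txn 1 (Dr Expenses, Cr Inventory, amount 38): Expenses=38 Inventory=-38
After txn 2 (Dr Cash, Cr Inventory, amount 308): Cash=308 Expenses=38 Inventory=-346
After txn 3 (Dr Equity, Cr Cash, amount 366): Cash=-58 Equity=366 Expenses=38 Inventory=-346
After txn 4 (Dr Equity, Cr Expenses, amount 500): Cash=-58 Equity=866 Expenses=-462 Inventory=-346
After txn 5 (Dr Inventory, Cr Equity, amount 451): Cash=-58 Equity=415 Expenses=-462 Inventory=105

Answer: -58 415 -462 105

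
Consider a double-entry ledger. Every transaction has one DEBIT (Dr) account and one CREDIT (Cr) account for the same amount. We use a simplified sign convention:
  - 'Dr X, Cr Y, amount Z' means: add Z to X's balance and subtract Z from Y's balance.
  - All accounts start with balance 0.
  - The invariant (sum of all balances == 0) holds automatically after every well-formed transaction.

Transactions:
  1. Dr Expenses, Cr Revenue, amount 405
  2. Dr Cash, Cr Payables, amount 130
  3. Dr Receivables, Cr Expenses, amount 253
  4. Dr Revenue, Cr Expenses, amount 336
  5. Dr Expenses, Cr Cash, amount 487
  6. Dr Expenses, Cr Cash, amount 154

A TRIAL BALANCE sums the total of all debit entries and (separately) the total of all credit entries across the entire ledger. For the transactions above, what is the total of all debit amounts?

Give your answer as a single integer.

Answer: 1765

Derivation:
Txn 1: debit+=405
Txn 2: debit+=130
Txn 3: debit+=253
Txn 4: debit+=336
Txn 5: debit+=487
Txn 6: debit+=154
Total debits = 1765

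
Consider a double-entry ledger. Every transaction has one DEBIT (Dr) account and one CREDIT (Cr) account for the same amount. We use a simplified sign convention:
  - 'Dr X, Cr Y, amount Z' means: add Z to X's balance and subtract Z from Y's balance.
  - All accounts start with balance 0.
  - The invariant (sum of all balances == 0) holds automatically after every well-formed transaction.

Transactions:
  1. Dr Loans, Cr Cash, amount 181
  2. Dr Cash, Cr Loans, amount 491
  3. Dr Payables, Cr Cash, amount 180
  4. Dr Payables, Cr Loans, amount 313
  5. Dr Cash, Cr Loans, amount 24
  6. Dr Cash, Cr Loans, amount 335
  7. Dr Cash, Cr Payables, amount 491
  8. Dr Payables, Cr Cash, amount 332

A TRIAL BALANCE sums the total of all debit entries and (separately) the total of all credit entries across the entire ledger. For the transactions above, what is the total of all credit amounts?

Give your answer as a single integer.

Txn 1: credit+=181
Txn 2: credit+=491
Txn 3: credit+=180
Txn 4: credit+=313
Txn 5: credit+=24
Txn 6: credit+=335
Txn 7: credit+=491
Txn 8: credit+=332
Total credits = 2347

Answer: 2347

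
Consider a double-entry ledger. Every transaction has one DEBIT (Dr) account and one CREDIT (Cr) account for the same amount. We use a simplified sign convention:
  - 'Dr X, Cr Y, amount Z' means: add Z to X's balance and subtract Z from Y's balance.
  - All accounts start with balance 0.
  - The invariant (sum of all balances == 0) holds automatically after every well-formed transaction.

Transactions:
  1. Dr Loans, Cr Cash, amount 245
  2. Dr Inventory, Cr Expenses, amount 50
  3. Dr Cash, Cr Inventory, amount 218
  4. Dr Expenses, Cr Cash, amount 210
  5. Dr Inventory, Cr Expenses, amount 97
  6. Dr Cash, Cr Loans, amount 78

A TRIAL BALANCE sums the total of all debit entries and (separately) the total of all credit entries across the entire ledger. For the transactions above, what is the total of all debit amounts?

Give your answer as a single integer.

Txn 1: debit+=245
Txn 2: debit+=50
Txn 3: debit+=218
Txn 4: debit+=210
Txn 5: debit+=97
Txn 6: debit+=78
Total debits = 898

Answer: 898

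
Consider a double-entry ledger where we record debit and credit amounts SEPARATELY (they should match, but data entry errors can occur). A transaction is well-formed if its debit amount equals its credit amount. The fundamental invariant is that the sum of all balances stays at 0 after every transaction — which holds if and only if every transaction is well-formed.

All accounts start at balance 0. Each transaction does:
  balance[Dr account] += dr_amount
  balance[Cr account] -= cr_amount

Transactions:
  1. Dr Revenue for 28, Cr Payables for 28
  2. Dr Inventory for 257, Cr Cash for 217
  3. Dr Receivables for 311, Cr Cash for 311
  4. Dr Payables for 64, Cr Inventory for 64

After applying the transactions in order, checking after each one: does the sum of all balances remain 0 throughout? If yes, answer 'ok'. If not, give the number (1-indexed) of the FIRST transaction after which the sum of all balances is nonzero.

Answer: 2

Derivation:
After txn 1: dr=28 cr=28 sum_balances=0
After txn 2: dr=257 cr=217 sum_balances=40
After txn 3: dr=311 cr=311 sum_balances=40
After txn 4: dr=64 cr=64 sum_balances=40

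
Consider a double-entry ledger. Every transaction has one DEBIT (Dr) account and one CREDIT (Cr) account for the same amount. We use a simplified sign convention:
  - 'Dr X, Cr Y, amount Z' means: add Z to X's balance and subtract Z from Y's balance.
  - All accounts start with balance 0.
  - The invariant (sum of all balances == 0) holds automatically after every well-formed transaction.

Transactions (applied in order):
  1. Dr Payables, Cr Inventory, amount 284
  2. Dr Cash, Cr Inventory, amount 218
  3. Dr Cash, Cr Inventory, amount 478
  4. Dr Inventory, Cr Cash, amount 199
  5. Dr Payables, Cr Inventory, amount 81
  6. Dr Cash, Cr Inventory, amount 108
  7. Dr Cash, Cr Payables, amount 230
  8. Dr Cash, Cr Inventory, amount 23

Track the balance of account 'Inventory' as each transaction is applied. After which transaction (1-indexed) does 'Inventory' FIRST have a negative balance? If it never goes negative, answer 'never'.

After txn 1: Inventory=-284

Answer: 1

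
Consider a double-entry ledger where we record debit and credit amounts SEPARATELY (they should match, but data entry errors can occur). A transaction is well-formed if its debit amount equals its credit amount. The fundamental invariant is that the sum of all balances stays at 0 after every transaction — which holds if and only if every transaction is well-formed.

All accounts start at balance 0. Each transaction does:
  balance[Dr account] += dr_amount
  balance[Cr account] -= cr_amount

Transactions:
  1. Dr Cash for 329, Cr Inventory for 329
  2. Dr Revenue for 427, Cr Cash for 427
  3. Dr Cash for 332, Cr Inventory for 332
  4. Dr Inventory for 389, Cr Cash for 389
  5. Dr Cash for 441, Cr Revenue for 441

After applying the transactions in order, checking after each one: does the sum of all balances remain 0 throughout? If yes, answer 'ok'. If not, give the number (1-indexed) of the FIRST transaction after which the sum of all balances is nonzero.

After txn 1: dr=329 cr=329 sum_balances=0
After txn 2: dr=427 cr=427 sum_balances=0
After txn 3: dr=332 cr=332 sum_balances=0
After txn 4: dr=389 cr=389 sum_balances=0
After txn 5: dr=441 cr=441 sum_balances=0

Answer: ok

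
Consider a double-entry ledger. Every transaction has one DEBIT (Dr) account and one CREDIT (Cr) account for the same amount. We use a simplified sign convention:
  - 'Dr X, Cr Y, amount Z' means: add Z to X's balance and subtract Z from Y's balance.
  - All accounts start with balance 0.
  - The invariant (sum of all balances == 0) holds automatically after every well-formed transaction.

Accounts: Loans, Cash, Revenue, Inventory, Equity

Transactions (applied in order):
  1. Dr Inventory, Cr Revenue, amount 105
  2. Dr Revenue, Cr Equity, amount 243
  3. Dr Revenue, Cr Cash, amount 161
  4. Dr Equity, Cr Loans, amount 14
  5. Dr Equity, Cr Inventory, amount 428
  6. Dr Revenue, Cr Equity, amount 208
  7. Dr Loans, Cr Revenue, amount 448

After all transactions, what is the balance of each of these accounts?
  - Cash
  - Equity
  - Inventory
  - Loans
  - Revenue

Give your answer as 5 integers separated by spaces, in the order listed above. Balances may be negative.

Answer: -161 -9 -323 434 59

Derivation:
After txn 1 (Dr Inventory, Cr Revenue, amount 105): Inventory=105 Revenue=-105
After txn 2 (Dr Revenue, Cr Equity, amount 243): Equity=-243 Inventory=105 Revenue=138
After txn 3 (Dr Revenue, Cr Cash, amount 161): Cash=-161 Equity=-243 Inventory=105 Revenue=299
After txn 4 (Dr Equity, Cr Loans, amount 14): Cash=-161 Equity=-229 Inventory=105 Loans=-14 Revenue=299
After txn 5 (Dr Equity, Cr Inventory, amount 428): Cash=-161 Equity=199 Inventory=-323 Loans=-14 Revenue=299
After txn 6 (Dr Revenue, Cr Equity, amount 208): Cash=-161 Equity=-9 Inventory=-323 Loans=-14 Revenue=507
After txn 7 (Dr Loans, Cr Revenue, amount 448): Cash=-161 Equity=-9 Inventory=-323 Loans=434 Revenue=59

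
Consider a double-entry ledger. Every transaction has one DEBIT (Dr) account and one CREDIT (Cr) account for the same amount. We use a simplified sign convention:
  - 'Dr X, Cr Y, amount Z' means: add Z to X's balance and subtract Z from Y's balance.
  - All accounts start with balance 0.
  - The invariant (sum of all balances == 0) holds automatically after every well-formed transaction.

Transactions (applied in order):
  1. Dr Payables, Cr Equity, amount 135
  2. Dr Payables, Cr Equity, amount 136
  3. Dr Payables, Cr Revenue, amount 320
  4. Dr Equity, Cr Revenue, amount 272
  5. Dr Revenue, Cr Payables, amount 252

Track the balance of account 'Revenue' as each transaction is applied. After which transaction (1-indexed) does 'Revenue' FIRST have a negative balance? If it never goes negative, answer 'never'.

Answer: 3

Derivation:
After txn 1: Revenue=0
After txn 2: Revenue=0
After txn 3: Revenue=-320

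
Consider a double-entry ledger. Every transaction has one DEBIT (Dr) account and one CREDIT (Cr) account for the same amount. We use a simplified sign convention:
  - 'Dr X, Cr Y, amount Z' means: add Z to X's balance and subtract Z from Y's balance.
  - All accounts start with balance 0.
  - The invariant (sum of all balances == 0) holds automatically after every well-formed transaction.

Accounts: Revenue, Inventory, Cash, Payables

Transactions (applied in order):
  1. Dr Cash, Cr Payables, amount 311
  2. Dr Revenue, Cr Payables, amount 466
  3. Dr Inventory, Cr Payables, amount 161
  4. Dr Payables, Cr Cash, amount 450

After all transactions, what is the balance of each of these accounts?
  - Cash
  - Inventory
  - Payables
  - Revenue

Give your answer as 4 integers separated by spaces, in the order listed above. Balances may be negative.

After txn 1 (Dr Cash, Cr Payables, amount 311): Cash=311 Payables=-311
After txn 2 (Dr Revenue, Cr Payables, amount 466): Cash=311 Payables=-777 Revenue=466
After txn 3 (Dr Inventory, Cr Payables, amount 161): Cash=311 Inventory=161 Payables=-938 Revenue=466
After txn 4 (Dr Payables, Cr Cash, amount 450): Cash=-139 Inventory=161 Payables=-488 Revenue=466

Answer: -139 161 -488 466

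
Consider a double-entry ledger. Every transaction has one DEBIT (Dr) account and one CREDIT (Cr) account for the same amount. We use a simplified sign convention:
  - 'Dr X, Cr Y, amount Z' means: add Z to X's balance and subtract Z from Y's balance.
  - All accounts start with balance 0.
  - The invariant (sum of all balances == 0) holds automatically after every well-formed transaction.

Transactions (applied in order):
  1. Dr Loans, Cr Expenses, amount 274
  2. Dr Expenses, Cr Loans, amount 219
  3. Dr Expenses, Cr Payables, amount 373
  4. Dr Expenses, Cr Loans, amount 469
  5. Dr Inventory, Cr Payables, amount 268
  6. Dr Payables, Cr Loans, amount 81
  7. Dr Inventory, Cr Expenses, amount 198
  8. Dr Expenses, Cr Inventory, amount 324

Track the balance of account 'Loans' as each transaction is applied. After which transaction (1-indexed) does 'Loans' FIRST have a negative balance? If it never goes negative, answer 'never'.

After txn 1: Loans=274
After txn 2: Loans=55
After txn 3: Loans=55
After txn 4: Loans=-414

Answer: 4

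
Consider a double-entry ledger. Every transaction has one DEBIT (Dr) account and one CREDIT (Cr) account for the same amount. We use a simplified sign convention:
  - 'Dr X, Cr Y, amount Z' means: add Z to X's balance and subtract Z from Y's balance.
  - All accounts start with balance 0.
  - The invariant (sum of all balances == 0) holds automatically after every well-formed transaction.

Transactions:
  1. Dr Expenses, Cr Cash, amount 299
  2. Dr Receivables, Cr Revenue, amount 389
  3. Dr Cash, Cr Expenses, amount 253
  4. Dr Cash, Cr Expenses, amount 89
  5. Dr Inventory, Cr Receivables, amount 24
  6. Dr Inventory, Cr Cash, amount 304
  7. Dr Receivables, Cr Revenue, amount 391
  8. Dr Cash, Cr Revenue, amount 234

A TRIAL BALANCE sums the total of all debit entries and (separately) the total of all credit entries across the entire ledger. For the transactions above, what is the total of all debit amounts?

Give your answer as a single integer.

Answer: 1983

Derivation:
Txn 1: debit+=299
Txn 2: debit+=389
Txn 3: debit+=253
Txn 4: debit+=89
Txn 5: debit+=24
Txn 6: debit+=304
Txn 7: debit+=391
Txn 8: debit+=234
Total debits = 1983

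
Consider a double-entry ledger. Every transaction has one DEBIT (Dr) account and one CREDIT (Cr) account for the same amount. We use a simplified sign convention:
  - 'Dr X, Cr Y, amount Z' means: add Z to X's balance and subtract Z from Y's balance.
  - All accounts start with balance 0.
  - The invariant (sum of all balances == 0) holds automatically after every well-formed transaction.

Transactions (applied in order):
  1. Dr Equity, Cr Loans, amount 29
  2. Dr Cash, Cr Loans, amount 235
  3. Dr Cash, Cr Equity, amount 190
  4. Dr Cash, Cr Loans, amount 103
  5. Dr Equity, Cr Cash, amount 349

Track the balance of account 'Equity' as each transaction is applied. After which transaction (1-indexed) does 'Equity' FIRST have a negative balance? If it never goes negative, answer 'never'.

After txn 1: Equity=29
After txn 2: Equity=29
After txn 3: Equity=-161

Answer: 3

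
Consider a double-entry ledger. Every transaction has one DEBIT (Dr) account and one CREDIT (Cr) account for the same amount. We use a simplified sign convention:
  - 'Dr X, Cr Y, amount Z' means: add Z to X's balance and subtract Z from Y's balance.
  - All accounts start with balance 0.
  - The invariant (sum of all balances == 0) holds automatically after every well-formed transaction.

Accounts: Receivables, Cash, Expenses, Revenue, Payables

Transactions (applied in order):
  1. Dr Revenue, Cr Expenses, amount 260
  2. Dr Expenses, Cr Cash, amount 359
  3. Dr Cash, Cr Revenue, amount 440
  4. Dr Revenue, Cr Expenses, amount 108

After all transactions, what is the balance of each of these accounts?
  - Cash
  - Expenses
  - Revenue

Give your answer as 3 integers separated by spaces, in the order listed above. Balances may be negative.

After txn 1 (Dr Revenue, Cr Expenses, amount 260): Expenses=-260 Revenue=260
After txn 2 (Dr Expenses, Cr Cash, amount 359): Cash=-359 Expenses=99 Revenue=260
After txn 3 (Dr Cash, Cr Revenue, amount 440): Cash=81 Expenses=99 Revenue=-180
After txn 4 (Dr Revenue, Cr Expenses, amount 108): Cash=81 Expenses=-9 Revenue=-72

Answer: 81 -9 -72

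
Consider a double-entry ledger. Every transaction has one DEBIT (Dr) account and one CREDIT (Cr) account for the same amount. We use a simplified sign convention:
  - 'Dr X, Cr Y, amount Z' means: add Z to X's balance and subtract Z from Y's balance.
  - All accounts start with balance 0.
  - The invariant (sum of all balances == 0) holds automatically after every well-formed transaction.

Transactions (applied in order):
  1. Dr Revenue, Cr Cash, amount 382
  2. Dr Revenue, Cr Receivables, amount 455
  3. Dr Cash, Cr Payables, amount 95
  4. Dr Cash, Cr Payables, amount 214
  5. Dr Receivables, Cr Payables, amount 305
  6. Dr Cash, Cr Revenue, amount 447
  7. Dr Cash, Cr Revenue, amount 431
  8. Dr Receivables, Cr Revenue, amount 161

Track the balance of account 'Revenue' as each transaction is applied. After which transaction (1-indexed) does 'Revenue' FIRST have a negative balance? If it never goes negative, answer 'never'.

Answer: 7

Derivation:
After txn 1: Revenue=382
After txn 2: Revenue=837
After txn 3: Revenue=837
After txn 4: Revenue=837
After txn 5: Revenue=837
After txn 6: Revenue=390
After txn 7: Revenue=-41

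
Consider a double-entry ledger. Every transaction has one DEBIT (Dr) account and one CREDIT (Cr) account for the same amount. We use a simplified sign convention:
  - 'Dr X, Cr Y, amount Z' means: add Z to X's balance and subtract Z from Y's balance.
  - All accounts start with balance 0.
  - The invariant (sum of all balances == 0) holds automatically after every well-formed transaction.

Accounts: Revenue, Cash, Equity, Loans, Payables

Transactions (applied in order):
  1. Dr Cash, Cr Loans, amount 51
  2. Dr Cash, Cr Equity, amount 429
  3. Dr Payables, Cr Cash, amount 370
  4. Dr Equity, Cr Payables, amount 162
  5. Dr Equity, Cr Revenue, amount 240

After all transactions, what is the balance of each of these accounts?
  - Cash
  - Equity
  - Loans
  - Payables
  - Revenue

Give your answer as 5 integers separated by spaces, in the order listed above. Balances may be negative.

After txn 1 (Dr Cash, Cr Loans, amount 51): Cash=51 Loans=-51
After txn 2 (Dr Cash, Cr Equity, amount 429): Cash=480 Equity=-429 Loans=-51
After txn 3 (Dr Payables, Cr Cash, amount 370): Cash=110 Equity=-429 Loans=-51 Payables=370
After txn 4 (Dr Equity, Cr Payables, amount 162): Cash=110 Equity=-267 Loans=-51 Payables=208
After txn 5 (Dr Equity, Cr Revenue, amount 240): Cash=110 Equity=-27 Loans=-51 Payables=208 Revenue=-240

Answer: 110 -27 -51 208 -240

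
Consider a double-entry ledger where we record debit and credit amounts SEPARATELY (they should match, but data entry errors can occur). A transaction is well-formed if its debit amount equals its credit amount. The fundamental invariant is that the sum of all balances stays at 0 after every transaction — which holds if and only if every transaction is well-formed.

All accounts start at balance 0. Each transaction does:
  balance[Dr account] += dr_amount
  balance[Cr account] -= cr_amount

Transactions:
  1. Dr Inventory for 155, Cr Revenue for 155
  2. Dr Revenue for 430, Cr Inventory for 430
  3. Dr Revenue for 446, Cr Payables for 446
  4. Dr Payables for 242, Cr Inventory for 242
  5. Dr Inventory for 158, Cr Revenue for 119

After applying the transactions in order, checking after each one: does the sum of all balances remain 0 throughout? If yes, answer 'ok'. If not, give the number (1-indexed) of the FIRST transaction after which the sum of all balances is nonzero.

After txn 1: dr=155 cr=155 sum_balances=0
After txn 2: dr=430 cr=430 sum_balances=0
After txn 3: dr=446 cr=446 sum_balances=0
After txn 4: dr=242 cr=242 sum_balances=0
After txn 5: dr=158 cr=119 sum_balances=39

Answer: 5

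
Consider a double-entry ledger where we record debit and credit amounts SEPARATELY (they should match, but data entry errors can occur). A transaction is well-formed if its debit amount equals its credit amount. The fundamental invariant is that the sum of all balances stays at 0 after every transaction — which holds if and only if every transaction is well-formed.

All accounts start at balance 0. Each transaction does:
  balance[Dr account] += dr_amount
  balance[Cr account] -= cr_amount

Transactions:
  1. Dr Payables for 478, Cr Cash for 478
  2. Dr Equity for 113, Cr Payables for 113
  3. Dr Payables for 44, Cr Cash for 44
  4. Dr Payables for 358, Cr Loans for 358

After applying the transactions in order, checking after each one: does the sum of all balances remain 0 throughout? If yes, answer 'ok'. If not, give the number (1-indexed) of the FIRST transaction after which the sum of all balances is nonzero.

After txn 1: dr=478 cr=478 sum_balances=0
After txn 2: dr=113 cr=113 sum_balances=0
After txn 3: dr=44 cr=44 sum_balances=0
After txn 4: dr=358 cr=358 sum_balances=0

Answer: ok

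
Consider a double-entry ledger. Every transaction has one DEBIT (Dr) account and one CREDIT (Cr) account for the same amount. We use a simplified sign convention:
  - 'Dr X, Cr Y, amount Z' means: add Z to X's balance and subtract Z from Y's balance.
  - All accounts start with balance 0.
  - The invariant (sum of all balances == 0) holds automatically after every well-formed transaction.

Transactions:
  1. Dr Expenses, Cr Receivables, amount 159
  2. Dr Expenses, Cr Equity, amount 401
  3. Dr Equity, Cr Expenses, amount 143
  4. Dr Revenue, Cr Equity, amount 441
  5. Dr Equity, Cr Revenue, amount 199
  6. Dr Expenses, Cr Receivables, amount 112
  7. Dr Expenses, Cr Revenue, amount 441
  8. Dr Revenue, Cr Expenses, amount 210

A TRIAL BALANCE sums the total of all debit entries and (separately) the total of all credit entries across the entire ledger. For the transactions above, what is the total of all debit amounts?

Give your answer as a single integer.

Txn 1: debit+=159
Txn 2: debit+=401
Txn 3: debit+=143
Txn 4: debit+=441
Txn 5: debit+=199
Txn 6: debit+=112
Txn 7: debit+=441
Txn 8: debit+=210
Total debits = 2106

Answer: 2106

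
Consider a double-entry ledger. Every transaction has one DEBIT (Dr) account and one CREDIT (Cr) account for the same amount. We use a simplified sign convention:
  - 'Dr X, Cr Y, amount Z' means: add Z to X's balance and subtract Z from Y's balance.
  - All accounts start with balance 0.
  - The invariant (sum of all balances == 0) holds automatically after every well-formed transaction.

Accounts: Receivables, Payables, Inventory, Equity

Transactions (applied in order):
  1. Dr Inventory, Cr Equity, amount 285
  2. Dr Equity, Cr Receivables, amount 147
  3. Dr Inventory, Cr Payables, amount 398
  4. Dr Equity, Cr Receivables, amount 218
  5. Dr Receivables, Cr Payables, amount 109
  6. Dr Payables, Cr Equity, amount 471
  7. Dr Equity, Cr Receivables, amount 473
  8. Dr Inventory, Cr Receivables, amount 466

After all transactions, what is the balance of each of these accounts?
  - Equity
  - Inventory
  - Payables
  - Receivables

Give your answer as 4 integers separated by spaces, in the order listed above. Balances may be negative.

Answer: 82 1149 -36 -1195

Derivation:
After txn 1 (Dr Inventory, Cr Equity, amount 285): Equity=-285 Inventory=285
After txn 2 (Dr Equity, Cr Receivables, amount 147): Equity=-138 Inventory=285 Receivables=-147
After txn 3 (Dr Inventory, Cr Payables, amount 398): Equity=-138 Inventory=683 Payables=-398 Receivables=-147
After txn 4 (Dr Equity, Cr Receivables, amount 218): Equity=80 Inventory=683 Payables=-398 Receivables=-365
After txn 5 (Dr Receivables, Cr Payables, amount 109): Equity=80 Inventory=683 Payables=-507 Receivables=-256
After txn 6 (Dr Payables, Cr Equity, amount 471): Equity=-391 Inventory=683 Payables=-36 Receivables=-256
After txn 7 (Dr Equity, Cr Receivables, amount 473): Equity=82 Inventory=683 Payables=-36 Receivables=-729
After txn 8 (Dr Inventory, Cr Receivables, amount 466): Equity=82 Inventory=1149 Payables=-36 Receivables=-1195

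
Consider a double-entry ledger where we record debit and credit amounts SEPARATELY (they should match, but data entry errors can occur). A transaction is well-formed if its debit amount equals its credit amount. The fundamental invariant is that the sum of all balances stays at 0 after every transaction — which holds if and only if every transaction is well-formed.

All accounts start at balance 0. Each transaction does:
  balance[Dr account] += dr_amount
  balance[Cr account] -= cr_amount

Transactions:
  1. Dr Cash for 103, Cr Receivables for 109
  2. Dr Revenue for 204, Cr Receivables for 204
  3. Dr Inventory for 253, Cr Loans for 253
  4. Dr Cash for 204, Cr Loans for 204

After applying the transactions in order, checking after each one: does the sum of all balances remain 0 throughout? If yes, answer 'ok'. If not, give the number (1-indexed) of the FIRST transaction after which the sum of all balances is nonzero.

Answer: 1

Derivation:
After txn 1: dr=103 cr=109 sum_balances=-6
After txn 2: dr=204 cr=204 sum_balances=-6
After txn 3: dr=253 cr=253 sum_balances=-6
After txn 4: dr=204 cr=204 sum_balances=-6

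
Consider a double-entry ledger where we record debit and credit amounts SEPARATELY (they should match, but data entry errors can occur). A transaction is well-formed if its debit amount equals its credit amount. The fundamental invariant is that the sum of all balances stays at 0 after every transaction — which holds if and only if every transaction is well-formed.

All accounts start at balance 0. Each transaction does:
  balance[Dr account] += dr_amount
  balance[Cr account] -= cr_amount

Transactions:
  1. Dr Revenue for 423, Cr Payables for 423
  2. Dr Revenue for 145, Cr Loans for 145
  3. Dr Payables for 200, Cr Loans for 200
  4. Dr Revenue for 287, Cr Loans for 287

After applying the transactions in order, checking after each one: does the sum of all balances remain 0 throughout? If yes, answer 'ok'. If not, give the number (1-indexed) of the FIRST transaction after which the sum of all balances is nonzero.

After txn 1: dr=423 cr=423 sum_balances=0
After txn 2: dr=145 cr=145 sum_balances=0
After txn 3: dr=200 cr=200 sum_balances=0
After txn 4: dr=287 cr=287 sum_balances=0

Answer: ok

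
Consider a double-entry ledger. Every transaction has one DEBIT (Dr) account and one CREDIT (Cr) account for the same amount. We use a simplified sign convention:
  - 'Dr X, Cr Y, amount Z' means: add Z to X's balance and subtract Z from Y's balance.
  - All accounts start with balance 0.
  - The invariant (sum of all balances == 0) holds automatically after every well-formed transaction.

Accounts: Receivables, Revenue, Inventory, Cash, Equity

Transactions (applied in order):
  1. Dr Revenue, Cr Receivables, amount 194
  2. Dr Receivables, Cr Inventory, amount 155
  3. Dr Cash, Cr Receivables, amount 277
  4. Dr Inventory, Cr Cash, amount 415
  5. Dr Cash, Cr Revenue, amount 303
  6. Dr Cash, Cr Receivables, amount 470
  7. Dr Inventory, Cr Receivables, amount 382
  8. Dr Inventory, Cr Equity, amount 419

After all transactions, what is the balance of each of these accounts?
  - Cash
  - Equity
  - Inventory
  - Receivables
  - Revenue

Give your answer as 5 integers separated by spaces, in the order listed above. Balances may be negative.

After txn 1 (Dr Revenue, Cr Receivables, amount 194): Receivables=-194 Revenue=194
After txn 2 (Dr Receivables, Cr Inventory, amount 155): Inventory=-155 Receivables=-39 Revenue=194
After txn 3 (Dr Cash, Cr Receivables, amount 277): Cash=277 Inventory=-155 Receivables=-316 Revenue=194
After txn 4 (Dr Inventory, Cr Cash, amount 415): Cash=-138 Inventory=260 Receivables=-316 Revenue=194
After txn 5 (Dr Cash, Cr Revenue, amount 303): Cash=165 Inventory=260 Receivables=-316 Revenue=-109
After txn 6 (Dr Cash, Cr Receivables, amount 470): Cash=635 Inventory=260 Receivables=-786 Revenue=-109
After txn 7 (Dr Inventory, Cr Receivables, amount 382): Cash=635 Inventory=642 Receivables=-1168 Revenue=-109
After txn 8 (Dr Inventory, Cr Equity, amount 419): Cash=635 Equity=-419 Inventory=1061 Receivables=-1168 Revenue=-109

Answer: 635 -419 1061 -1168 -109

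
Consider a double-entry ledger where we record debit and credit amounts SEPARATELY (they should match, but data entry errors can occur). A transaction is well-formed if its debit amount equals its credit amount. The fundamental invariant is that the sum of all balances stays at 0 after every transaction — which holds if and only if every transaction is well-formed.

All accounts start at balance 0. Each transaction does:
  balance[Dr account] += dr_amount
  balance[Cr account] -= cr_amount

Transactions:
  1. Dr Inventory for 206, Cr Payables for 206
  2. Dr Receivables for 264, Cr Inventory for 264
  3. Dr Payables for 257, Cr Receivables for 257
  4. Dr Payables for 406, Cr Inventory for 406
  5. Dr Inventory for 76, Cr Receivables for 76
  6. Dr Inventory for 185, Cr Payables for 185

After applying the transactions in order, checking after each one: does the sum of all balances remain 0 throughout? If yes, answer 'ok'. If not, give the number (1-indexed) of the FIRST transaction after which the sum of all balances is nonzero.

Answer: ok

Derivation:
After txn 1: dr=206 cr=206 sum_balances=0
After txn 2: dr=264 cr=264 sum_balances=0
After txn 3: dr=257 cr=257 sum_balances=0
After txn 4: dr=406 cr=406 sum_balances=0
After txn 5: dr=76 cr=76 sum_balances=0
After txn 6: dr=185 cr=185 sum_balances=0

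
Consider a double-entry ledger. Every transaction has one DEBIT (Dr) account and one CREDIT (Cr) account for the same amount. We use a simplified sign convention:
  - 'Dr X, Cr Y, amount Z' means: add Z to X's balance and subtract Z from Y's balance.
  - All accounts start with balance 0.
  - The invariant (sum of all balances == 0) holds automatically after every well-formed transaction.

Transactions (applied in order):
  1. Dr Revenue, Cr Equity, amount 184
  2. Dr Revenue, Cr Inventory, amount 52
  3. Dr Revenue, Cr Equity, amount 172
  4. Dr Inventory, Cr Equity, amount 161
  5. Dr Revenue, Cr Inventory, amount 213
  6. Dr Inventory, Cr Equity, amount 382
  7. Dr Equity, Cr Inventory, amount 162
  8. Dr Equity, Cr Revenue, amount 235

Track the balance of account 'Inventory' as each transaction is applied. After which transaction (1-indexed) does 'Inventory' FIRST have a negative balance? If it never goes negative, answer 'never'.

Answer: 2

Derivation:
After txn 1: Inventory=0
After txn 2: Inventory=-52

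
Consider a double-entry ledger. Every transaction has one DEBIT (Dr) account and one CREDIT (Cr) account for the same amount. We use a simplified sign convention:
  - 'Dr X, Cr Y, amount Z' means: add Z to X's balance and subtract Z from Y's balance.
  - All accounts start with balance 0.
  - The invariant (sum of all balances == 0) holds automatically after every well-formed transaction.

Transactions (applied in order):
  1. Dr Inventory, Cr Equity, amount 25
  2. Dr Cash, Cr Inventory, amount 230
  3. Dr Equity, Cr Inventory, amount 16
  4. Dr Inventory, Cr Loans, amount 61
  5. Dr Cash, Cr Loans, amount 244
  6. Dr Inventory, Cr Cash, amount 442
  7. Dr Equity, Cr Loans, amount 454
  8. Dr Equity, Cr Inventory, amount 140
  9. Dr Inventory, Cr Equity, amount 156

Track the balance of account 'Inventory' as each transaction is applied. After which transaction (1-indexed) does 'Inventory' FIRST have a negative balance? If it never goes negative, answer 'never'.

After txn 1: Inventory=25
After txn 2: Inventory=-205

Answer: 2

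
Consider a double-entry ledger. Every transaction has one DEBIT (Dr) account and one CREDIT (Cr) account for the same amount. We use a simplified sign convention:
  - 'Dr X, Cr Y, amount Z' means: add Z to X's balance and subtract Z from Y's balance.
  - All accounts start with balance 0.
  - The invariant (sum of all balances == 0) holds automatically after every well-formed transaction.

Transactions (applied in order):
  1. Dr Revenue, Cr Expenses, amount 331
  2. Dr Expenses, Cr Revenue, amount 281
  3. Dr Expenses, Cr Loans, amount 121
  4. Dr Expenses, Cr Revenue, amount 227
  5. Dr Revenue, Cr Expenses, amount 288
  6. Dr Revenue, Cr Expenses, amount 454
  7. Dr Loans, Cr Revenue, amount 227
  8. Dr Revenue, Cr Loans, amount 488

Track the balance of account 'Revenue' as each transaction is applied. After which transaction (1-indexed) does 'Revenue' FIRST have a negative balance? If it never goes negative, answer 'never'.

After txn 1: Revenue=331
After txn 2: Revenue=50
After txn 3: Revenue=50
After txn 4: Revenue=-177

Answer: 4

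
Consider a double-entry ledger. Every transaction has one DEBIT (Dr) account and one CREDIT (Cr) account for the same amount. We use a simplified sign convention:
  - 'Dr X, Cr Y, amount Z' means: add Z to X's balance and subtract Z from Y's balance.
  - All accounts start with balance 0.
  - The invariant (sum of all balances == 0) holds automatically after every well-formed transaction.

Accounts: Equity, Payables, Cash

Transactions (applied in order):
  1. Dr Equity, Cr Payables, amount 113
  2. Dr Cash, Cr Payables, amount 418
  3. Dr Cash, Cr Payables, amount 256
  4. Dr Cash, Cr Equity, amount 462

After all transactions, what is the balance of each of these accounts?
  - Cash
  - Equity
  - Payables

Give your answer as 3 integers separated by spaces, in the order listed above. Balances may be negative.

Answer: 1136 -349 -787

Derivation:
After txn 1 (Dr Equity, Cr Payables, amount 113): Equity=113 Payables=-113
After txn 2 (Dr Cash, Cr Payables, amount 418): Cash=418 Equity=113 Payables=-531
After txn 3 (Dr Cash, Cr Payables, amount 256): Cash=674 Equity=113 Payables=-787
After txn 4 (Dr Cash, Cr Equity, amount 462): Cash=1136 Equity=-349 Payables=-787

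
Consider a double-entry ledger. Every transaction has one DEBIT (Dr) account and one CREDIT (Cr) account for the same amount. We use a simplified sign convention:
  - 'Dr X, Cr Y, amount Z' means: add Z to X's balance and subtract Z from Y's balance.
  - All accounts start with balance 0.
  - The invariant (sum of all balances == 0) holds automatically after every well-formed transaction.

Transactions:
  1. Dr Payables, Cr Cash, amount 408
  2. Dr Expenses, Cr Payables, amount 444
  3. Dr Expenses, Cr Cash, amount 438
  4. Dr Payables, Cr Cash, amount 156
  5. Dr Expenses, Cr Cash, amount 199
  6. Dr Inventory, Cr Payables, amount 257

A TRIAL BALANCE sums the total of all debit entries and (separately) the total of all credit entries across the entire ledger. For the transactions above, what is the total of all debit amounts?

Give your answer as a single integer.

Answer: 1902

Derivation:
Txn 1: debit+=408
Txn 2: debit+=444
Txn 3: debit+=438
Txn 4: debit+=156
Txn 5: debit+=199
Txn 6: debit+=257
Total debits = 1902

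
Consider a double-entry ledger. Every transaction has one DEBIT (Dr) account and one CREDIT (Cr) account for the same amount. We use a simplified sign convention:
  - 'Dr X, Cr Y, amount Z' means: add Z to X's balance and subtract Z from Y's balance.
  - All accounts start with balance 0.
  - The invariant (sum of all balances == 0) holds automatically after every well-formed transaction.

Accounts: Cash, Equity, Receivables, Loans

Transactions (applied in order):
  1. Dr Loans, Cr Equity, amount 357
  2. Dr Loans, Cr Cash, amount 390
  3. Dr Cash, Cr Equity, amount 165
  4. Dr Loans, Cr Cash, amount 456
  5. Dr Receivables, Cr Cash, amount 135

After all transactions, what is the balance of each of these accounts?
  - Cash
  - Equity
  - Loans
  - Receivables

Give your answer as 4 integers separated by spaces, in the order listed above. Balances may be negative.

Answer: -816 -522 1203 135

Derivation:
After txn 1 (Dr Loans, Cr Equity, amount 357): Equity=-357 Loans=357
After txn 2 (Dr Loans, Cr Cash, amount 390): Cash=-390 Equity=-357 Loans=747
After txn 3 (Dr Cash, Cr Equity, amount 165): Cash=-225 Equity=-522 Loans=747
After txn 4 (Dr Loans, Cr Cash, amount 456): Cash=-681 Equity=-522 Loans=1203
After txn 5 (Dr Receivables, Cr Cash, amount 135): Cash=-816 Equity=-522 Loans=1203 Receivables=135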